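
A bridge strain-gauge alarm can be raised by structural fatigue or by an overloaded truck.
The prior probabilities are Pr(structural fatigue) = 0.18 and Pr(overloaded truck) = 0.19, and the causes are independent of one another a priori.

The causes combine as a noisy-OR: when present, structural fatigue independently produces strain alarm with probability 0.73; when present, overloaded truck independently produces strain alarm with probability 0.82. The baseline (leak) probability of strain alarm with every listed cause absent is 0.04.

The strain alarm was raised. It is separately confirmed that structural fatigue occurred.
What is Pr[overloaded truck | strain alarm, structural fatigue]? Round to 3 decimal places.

Under noisy-OR, P(strain alarm | causes) = 1 − (1−0.04)·∏(1−qᵢ) over the active causes.
By total probability over both values of overloaded truck:
  P(strain alarm | structural fatigue) = 0.7408·0.81 + 0.953344·0.19
        = 0.600048 + 0.181135 = 0.781183
Configurations with overloaded truck contribute 0.181135, so
  P(overloaded truck | strain alarm, structural fatigue) = 0.181135 / 0.781183 ≈ 0.232

Pr[overloaded truck | strain alarm, structural fatigue] ≈ 0.232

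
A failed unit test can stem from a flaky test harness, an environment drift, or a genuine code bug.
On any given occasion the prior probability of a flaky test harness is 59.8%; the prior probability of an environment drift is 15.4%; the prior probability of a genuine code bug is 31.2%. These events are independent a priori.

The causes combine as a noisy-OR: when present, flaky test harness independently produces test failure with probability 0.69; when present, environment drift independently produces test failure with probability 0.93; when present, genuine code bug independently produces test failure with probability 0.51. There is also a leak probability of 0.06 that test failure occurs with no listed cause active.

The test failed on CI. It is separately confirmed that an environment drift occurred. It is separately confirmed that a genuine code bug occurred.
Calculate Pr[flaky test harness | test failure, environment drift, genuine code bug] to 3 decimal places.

Under noisy-OR, P(test failure | causes) = 1 − (1−0.06)·∏(1−qᵢ) over the active causes.
Numerator (weight on configurations with flaky test harness): 0.990005·0.598 = 0.592023
Normalizer over all consistent configurations: 0.967758·0.402 + 0.990005·0.598 = 0.981062
P(flaky test harness | test failure, environment drift, genuine code bug) = 0.592023/0.981062 ≈ 0.603

Pr[flaky test harness | test failure, environment drift, genuine code bug] ≈ 0.603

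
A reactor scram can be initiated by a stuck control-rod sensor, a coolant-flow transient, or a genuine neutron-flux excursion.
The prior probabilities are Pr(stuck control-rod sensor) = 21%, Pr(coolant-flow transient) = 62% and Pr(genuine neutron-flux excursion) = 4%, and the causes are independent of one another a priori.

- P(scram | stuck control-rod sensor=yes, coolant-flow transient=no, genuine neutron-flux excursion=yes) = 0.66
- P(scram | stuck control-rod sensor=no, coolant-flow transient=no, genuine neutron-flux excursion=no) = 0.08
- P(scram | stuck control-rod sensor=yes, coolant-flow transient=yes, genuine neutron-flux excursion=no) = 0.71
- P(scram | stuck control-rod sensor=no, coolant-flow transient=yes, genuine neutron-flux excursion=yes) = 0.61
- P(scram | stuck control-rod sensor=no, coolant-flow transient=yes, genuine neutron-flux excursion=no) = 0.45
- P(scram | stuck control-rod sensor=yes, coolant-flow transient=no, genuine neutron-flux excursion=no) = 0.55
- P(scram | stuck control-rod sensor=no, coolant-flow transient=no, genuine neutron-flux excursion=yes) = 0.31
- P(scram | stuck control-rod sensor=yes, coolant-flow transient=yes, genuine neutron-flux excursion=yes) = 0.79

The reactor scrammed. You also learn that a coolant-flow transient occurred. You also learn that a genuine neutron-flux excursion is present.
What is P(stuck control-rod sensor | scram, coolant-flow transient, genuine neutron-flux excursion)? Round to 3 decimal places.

For the numerator, keep only stuck control-rod sensor=true terms: 0.79·0.21 = 0.165900
Normalizer over all consistent configurations: 0.61·0.79 + 0.79·0.21 = 0.647800
Posterior = 0.165900 / 0.647800 ≈ 0.256

P(stuck control-rod sensor | scram, coolant-flow transient, genuine neutron-flux excursion) ≈ 0.256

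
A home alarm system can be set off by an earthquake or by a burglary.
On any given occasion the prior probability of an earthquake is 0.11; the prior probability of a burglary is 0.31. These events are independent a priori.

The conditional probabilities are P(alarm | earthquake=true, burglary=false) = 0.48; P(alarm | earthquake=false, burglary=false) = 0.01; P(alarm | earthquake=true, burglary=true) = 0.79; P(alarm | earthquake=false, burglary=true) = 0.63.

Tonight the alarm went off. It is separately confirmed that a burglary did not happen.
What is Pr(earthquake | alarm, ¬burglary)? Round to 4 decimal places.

Pr(earthquake | alarm, ¬burglary) ≈ 0.8558

Sum P(alarm|·) weighted by the priors over both values of earthquake:
  P(alarm | ¬burglary) = 0.01·0.89 + 0.48·0.11
        = 0.008900 + 0.052800 = 0.061700
Configurations with earthquake contribute 0.052800, so
  P(earthquake | alarm, ¬burglary) = 0.052800 / 0.061700 ≈ 0.8558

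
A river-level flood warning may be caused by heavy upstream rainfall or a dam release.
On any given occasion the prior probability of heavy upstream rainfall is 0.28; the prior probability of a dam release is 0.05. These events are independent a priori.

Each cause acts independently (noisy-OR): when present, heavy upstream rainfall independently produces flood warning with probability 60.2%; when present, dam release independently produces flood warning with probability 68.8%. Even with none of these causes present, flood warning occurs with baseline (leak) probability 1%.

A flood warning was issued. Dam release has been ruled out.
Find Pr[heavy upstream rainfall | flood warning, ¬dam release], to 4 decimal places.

Pr[heavy upstream rainfall | flood warning, ¬dam release] ≈ 0.9593

Under noisy-OR, P(flood warning | causes) = 1 − (1−0.01)·∏(1−qᵢ) over the active causes.
P(flood warning | ¬dam release) = 0.01×0.72 + 0.60598×0.28 = 0.007200 + 0.169674 = 0.176874
Restricting to configurations with heavy upstream rainfall present: 0.60598×0.28 = 0.169674.
Hence the posterior is 0.169674/0.176874 ≈ 0.9593.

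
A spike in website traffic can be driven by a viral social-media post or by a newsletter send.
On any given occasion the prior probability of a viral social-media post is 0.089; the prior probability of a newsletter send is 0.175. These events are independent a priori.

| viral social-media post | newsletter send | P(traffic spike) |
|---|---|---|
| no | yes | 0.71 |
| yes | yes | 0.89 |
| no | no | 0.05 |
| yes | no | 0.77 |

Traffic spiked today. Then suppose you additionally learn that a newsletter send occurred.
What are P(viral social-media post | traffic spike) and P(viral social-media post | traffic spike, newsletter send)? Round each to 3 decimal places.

Weight on viral social-media post=true, given the evidence: 0.056537 + 0.013862 = 0.070399
Denominator P(traffic spike): 0.05×0.911×0.825 + 0.71×0.911×0.175 + 0.77×0.089×0.825 + 0.89×0.089×0.175 = 0.221170
Posterior = 0.070399 / 0.221170 ≈ 0.318

With the extra evidence:
P(traffic spike | newsletter send) = 0.71·0.911 + 0.89·0.089 = 0.646810 + 0.079210 = 0.726020
The viral social-media post-present share is 0.89·0.089 = 0.079210.
So P(viral social-media post | traffic spike, newsletter send) = 0.079210/0.726020 ≈ 0.109.
This is intercausal reasoning (explaining away): once newsletter send accounts for the traffic spike, viral social-media post becomes less likely.

P(viral social-media post | traffic spike) ≈ 0.318; P(viral social-media post | traffic spike, newsletter send) ≈ 0.109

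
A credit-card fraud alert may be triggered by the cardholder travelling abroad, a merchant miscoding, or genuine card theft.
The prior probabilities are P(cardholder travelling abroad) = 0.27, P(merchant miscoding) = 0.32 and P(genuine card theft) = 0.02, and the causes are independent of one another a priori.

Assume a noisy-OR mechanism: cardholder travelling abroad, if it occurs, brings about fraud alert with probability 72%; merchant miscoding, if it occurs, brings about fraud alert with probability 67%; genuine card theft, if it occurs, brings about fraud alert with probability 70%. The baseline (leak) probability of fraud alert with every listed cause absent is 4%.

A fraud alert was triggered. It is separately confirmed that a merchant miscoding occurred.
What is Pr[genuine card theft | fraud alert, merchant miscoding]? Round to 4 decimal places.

Pr[genuine card theft | fraud alert, merchant miscoding] ≈ 0.0247

Under noisy-OR, P(fraud alert | causes) = 1 − (1−0.04)·∏(1−qᵢ) over the active causes.
Weight on genuine card theft=true, given the evidence: 0.013212 + 0.005256 = 0.018468
The normalizing constant is 0.6832*0.73*0.98 + 0.90496*0.73*0.02 + 0.911296*0.27*0.98 + 0.973389*0.27*0.02 = 0.748358
P(genuine card theft | fraud alert, merchant miscoding) = 0.018468/0.748358 ≈ 0.0247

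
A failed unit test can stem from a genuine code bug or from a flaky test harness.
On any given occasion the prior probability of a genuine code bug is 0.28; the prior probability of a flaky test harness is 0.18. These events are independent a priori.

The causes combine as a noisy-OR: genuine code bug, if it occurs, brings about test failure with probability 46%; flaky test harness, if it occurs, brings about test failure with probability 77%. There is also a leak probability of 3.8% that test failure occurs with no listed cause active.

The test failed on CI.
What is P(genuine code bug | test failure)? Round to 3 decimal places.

Under noisy-OR, P(test failure | causes) = 1 − (1−0.038)·∏(1−qᵢ) over the active causes.
Enumerate the 4 (genuine code bug, flaky test harness) configurations and weight by the priors:
  P(test failure) = 0.038·0.72·0.82 + 0.77874·0.72·0.18 + 0.48052·0.28·0.82 + 0.88052·0.28·0.18
        = 0.022435 + 0.100925 + 0.110327 + 0.044378 = 0.278065
The terms with genuine code bug present sum to 0.154705, so
  P(genuine code bug | test failure) = 0.154705 / 0.278065 ≈ 0.556

P(genuine code bug | test failure) ≈ 0.556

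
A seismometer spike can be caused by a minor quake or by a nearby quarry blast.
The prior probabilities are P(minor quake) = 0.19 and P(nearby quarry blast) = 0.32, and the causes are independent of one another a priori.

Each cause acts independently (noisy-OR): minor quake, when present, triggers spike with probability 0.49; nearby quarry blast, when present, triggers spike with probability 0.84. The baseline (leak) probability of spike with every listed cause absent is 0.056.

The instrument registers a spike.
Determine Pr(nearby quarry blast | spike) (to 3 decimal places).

Under noisy-OR, P(spike | causes) = 1 − (1−0.056)·∏(1−qᵢ) over the active causes.
Numerator (weight on configurations with nearby quarry blast): 0.220050 + 0.056117 = 0.276167
Normalizer over all consistent configurations: 0.056·0.81·0.68 + 0.84896·0.81·0.32 + 0.51856·0.19·0.68 + 0.92297·0.19·0.32 = 0.374010
Posterior = 0.276167 / 0.374010 ≈ 0.738

Pr(nearby quarry blast | spike) ≈ 0.738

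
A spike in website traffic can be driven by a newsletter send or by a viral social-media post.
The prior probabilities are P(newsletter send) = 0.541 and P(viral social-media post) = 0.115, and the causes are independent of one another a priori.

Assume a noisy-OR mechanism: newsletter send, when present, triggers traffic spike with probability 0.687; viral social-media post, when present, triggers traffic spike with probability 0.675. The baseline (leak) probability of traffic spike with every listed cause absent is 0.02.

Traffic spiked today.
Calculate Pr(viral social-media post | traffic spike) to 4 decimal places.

Pr(viral social-media post | traffic spike) ≈ 0.2129

Under noisy-OR, P(traffic spike | causes) = 1 − (1−0.02)·∏(1−qᵢ) over the active causes.
For the numerator, keep only viral social-media post=true terms: 0.035973 + 0.056013 = 0.091986
Normalizer over all consistent configurations: 0.02·0.459·0.885 + 0.6815·0.459·0.115 + 0.69326·0.541·0.885 + 0.900309·0.541·0.115 = 0.432032
P(viral social-media post | traffic spike) = 0.091986/0.432032 ≈ 0.2129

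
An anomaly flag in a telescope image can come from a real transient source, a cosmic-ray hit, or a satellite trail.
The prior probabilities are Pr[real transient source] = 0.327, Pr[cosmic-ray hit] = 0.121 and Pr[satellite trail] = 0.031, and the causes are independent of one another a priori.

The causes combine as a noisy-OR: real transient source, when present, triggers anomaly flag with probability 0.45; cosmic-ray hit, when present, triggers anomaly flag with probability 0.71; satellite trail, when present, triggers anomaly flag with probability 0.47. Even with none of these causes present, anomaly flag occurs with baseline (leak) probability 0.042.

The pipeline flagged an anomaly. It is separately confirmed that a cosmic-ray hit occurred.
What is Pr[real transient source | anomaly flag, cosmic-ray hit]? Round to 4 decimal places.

Under noisy-OR, P(anomaly flag | causes) = 1 − (1−0.042)·∏(1−qᵢ) over the active causes.
Weight on real transient source=true, given the evidence: 0.268446 + 0.009316 = 0.277762
The normalizing constant is 0.72218×0.673×0.969 + 0.852755×0.673×0.031 + 0.847199×0.327×0.969 + 0.919015×0.327×0.031 = 0.766513
Posterior = 0.277762 / 0.766513 ≈ 0.3624

Pr[real transient source | anomaly flag, cosmic-ray hit] ≈ 0.3624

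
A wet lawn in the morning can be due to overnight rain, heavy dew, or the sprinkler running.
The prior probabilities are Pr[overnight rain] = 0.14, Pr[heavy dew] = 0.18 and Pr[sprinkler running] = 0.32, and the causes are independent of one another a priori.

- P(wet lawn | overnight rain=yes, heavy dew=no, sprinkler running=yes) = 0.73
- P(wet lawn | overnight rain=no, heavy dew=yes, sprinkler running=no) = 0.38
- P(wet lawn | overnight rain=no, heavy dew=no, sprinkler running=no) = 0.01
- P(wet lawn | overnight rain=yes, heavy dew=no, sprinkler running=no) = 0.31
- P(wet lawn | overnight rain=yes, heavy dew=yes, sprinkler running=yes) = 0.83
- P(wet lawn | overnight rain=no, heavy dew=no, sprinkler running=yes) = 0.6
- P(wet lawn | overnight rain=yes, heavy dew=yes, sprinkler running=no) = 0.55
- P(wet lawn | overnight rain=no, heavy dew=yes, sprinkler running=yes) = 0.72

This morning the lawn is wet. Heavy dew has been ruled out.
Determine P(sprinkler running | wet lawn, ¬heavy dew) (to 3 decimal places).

P(sprinkler running | wet lawn, ¬heavy dew) ≈ 0.848

Numerator (weight on configurations with sprinkler running): 0.165120 + 0.032704 = 0.197824
Denominator P(wet lawn | ¬heavy dew): 0.01×0.86×0.68 + 0.6×0.86×0.32 + 0.31×0.14×0.68 + 0.73×0.14×0.32 = 0.233184
Posterior = 0.197824 / 0.233184 ≈ 0.848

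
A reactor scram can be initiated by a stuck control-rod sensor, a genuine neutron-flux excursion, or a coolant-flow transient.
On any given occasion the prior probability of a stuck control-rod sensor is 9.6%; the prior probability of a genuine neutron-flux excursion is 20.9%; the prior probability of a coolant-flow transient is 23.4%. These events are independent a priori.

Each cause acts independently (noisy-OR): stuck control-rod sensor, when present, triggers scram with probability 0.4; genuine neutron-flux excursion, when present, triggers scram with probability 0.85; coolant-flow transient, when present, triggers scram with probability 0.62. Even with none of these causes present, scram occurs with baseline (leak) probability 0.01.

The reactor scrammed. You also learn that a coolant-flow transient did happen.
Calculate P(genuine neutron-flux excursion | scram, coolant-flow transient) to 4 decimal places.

Under noisy-OR, P(scram | causes) = 1 − (1−0.01)·∏(1−qᵢ) over the active causes.
P(scram | coolant-flow transient) = 0.6238*0.904*0.791 + 0.94357*0.904*0.209 + 0.77428*0.096*0.791 + 0.966142*0.096*0.209 = 0.446057 + 0.178274 + 0.058796 + 0.019385 = 0.702512
The genuine neutron-flux excursion-present share is 0.178274 + 0.019385 = 0.197659.
Hence the posterior is 0.197659/0.702512 ≈ 0.2814.

P(genuine neutron-flux excursion | scram, coolant-flow transient) ≈ 0.2814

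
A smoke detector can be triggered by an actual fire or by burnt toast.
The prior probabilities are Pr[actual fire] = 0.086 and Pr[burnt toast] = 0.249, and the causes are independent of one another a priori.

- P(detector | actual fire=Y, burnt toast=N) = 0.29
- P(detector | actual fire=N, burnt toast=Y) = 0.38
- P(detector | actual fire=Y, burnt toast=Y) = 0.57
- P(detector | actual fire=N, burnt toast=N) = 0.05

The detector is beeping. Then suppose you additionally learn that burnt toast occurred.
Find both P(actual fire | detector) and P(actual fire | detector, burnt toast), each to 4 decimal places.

P(actual fire | detector) ≈ 0.2039; P(actual fire | detector, burnt toast) ≈ 0.1237

By total probability over the 4 (actual fire, burnt toast) configurations:
  P(detector) = 0.05·0.914·0.751 + 0.38·0.914·0.249 + 0.29·0.086·0.751 + 0.57·0.086·0.249
        = 0.034321 + 0.086483 + 0.018730 + 0.012206 = 0.151740
Configurations with actual fire contribute 0.030936, so
  P(actual fire | detector) = 0.030936 / 0.151740 ≈ 0.2039

Now also conditioning on burnt toast=true:
Weight on actual fire=true, given the evidence: 0.57·0.086 = 0.049020
The normalizing constant is 0.38·0.914 + 0.57·0.086 = 0.396340
Posterior = 0.049020 / 0.396340 ≈ 0.1237
— burnt toast explains away the evidence for actual fire.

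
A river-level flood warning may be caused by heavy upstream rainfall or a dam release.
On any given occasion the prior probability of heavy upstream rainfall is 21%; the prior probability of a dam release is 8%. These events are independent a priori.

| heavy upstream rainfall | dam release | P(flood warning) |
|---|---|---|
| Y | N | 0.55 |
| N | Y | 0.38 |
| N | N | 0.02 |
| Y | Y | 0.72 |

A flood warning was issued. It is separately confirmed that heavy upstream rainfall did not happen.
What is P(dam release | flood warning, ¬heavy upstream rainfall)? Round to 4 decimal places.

P(dam release | flood warning, ¬heavy upstream rainfall) ≈ 0.6230

P(flood warning | ¬heavy upstream rainfall) = 0.02·0.92 + 0.38·0.08 = 0.018400 + 0.030400 = 0.048800
The dam release-present share is 0.38·0.08 = 0.030400.
So P(dam release | flood warning, ¬heavy upstream rainfall) = 0.030400/0.048800 ≈ 0.6230.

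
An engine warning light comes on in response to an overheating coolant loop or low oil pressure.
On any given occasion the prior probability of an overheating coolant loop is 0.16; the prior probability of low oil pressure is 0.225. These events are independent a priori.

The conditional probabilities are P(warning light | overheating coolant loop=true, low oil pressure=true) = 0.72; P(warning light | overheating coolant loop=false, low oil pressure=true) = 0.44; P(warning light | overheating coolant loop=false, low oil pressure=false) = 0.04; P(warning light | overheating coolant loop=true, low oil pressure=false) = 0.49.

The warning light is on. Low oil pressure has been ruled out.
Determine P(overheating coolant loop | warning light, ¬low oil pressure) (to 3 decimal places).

P(overheating coolant loop | warning light, ¬low oil pressure) ≈ 0.700

Enumerate both values of overheating coolant loop and weight by the priors:
  P(warning light | ¬low oil pressure) = 0.04×0.84 + 0.49×0.16
        = 0.033600 + 0.078400 = 0.112000
Configurations with overheating coolant loop contribute 0.078400, so
  P(overheating coolant loop | warning light, ¬low oil pressure) = 0.078400 / 0.112000 ≈ 0.700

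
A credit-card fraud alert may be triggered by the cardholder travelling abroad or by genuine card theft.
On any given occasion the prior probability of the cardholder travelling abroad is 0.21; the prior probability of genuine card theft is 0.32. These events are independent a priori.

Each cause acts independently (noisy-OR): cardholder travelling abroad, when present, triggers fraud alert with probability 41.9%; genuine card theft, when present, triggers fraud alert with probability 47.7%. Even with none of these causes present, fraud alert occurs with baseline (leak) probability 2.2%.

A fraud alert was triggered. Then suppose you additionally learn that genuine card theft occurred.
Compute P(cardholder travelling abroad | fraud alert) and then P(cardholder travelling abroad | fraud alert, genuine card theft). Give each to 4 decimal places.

P(cardholder travelling abroad | fraud alert) ≈ 0.4459; P(cardholder travelling abroad | fraud alert, genuine card theft) ≈ 0.2766

Under noisy-OR, P(fraud alert | causes) = 1 − (1−0.022)·∏(1−qᵢ) over the active causes.
Weight on cardholder travelling abroad=true, given the evidence: 0.061658 + 0.047230 = 0.108888
The normalizing constant is 0.022*0.79*0.68 + 0.488506*0.79*0.32 + 0.431782*0.21*0.68 + 0.702822*0.21*0.32 = 0.244200
P(cardholder travelling abroad | fraud alert) = 0.108888/0.244200 ≈ 0.4459

Now condition on the additional information:
By total probability over both values of cardholder travelling abroad:
  P(fraud alert | genuine card theft) = 0.488506×0.79 + 0.702822×0.21
        = 0.385920 + 0.147593 = 0.533513
Configurations with cardholder travelling abroad contribute 0.147593, so
  P(cardholder travelling abroad | fraud alert, genuine card theft) = 0.147593 / 0.533513 ≈ 0.2766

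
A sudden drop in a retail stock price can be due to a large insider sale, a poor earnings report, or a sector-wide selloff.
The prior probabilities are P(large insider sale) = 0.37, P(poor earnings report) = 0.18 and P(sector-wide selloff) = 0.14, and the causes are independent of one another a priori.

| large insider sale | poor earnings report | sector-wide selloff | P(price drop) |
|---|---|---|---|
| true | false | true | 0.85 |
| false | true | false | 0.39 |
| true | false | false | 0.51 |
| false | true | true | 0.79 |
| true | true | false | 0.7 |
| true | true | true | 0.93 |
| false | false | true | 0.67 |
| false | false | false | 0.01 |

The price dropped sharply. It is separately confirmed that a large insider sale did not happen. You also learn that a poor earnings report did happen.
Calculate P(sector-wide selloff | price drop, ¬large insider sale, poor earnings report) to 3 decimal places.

For the numerator, keep only sector-wide selloff=true terms: 0.79·0.14 = 0.110600
Normalizer over all consistent configurations: 0.39·0.86 + 0.79·0.14 = 0.446000
P(sector-wide selloff | price drop, ¬large insider sale, poor earnings report) = 0.110600/0.446000 ≈ 0.248

P(sector-wide selloff | price drop, ¬large insider sale, poor earnings report) ≈ 0.248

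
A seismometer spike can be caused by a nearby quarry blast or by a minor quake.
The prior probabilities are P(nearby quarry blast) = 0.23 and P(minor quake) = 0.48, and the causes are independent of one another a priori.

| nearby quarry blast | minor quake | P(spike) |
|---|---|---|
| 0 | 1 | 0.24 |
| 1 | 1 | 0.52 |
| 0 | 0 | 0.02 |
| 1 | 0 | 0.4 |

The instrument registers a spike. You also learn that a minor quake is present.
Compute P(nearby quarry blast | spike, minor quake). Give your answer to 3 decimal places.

P(nearby quarry blast | spike, minor quake) ≈ 0.393

Weight on nearby quarry blast=true, given the evidence: 0.52×0.23 = 0.119600
The normalizing constant is 0.24×0.77 + 0.52×0.23 = 0.304400
Posterior = 0.119600 / 0.304400 ≈ 0.393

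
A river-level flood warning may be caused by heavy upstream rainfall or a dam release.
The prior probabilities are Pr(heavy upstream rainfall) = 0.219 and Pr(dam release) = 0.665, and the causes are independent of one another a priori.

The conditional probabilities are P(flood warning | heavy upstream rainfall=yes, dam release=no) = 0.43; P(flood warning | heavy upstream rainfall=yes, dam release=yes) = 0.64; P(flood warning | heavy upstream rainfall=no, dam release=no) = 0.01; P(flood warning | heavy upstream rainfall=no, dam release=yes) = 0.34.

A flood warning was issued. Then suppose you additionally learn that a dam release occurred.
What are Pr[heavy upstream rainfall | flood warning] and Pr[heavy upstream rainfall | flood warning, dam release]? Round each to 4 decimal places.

P(flood warning) = 0.01·0.781·0.335 + 0.34·0.781·0.665 + 0.43·0.219·0.335 + 0.64·0.219·0.665 = 0.002616 + 0.176584 + 0.031547 + 0.093206 = 0.303953
Restricting to configurations with heavy upstream rainfall present: 0.031547 + 0.093206 = 0.124753.
P(heavy upstream rainfall | flood warning) = 0.124753 / 0.303953 ≈ 0.4104

Now condition on the additional information:
Sum P(flood warning|·) weighted by the priors over both values of heavy upstream rainfall:
  P(flood warning | dam release) = 0.34×0.781 + 0.64×0.219
        = 0.265540 + 0.140160 = 0.405700
The terms with heavy upstream rainfall present sum to 0.140160, so
  P(heavy upstream rainfall | flood warning, dam release) = 0.140160 / 0.405700 ≈ 0.3455

Pr[heavy upstream rainfall | flood warning] ≈ 0.4104; Pr[heavy upstream rainfall | flood warning, dam release] ≈ 0.3455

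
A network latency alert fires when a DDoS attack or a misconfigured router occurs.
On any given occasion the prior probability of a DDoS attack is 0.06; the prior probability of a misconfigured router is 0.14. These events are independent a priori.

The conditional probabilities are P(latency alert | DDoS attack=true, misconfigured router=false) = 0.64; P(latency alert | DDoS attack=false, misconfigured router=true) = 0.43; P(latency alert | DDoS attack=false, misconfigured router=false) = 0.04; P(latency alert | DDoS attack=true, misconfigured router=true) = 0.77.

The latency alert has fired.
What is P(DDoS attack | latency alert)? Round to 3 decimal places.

P(DDoS attack | latency alert) ≈ 0.308

Enumerate the 4 (DDoS attack, misconfigured router) configurations and weight by the priors:
  P(latency alert) = 0.04·0.94·0.86 + 0.43·0.94·0.14 + 0.64·0.06·0.86 + 0.77·0.06·0.14
        = 0.032336 + 0.056588 + 0.033024 + 0.006468 = 0.128416
The terms with DDoS attack present sum to 0.039492, so
  P(DDoS attack | latency alert) = 0.039492 / 0.128416 ≈ 0.308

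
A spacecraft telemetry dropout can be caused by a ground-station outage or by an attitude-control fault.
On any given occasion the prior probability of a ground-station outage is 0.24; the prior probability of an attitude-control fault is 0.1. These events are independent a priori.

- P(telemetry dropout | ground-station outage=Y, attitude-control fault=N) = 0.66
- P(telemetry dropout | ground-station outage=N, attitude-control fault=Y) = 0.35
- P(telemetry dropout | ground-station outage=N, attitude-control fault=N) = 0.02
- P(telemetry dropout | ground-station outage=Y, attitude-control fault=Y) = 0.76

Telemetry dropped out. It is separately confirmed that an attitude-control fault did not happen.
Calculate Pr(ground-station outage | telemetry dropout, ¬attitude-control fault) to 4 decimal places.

Enumerate both values of ground-station outage and weight by the priors:
  P(telemetry dropout | ¬attitude-control fault) = 0.02×0.76 + 0.66×0.24
        = 0.015200 + 0.158400 = 0.173600
The terms with ground-station outage present sum to 0.158400, so
  P(ground-station outage | telemetry dropout, ¬attitude-control fault) = 0.158400 / 0.173600 ≈ 0.9124

Pr(ground-station outage | telemetry dropout, ¬attitude-control fault) ≈ 0.9124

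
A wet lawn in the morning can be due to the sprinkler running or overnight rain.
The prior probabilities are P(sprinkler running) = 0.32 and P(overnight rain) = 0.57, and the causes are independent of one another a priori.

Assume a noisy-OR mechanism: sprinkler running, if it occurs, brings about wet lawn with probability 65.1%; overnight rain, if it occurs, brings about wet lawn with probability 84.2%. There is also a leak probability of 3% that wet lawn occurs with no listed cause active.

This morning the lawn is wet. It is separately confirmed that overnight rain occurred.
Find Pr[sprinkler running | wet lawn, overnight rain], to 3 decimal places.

Under noisy-OR, P(wet lawn | causes) = 1 − (1−0.03)·∏(1−qᵢ) over the active causes.
For the numerator, keep only sprinkler running=true terms: 0.946512×0.32 = 0.302884
The normalizing constant is 0.84674×0.68 + 0.946512×0.32 = 0.878667
Posterior = 0.302884 / 0.878667 ≈ 0.345

Pr[sprinkler running | wet lawn, overnight rain] ≈ 0.345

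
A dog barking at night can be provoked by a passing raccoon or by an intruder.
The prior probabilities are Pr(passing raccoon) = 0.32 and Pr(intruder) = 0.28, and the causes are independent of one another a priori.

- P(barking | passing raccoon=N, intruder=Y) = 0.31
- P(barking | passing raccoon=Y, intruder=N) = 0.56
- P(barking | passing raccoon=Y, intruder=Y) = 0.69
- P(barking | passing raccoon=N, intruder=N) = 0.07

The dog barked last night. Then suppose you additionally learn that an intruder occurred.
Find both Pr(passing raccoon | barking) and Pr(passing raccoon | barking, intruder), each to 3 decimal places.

Pr(passing raccoon | barking) ≈ 0.672; Pr(passing raccoon | barking, intruder) ≈ 0.512

P(barking) = 0.07×0.68×0.72 + 0.31×0.68×0.28 + 0.56×0.32×0.72 + 0.69×0.32×0.28 = 0.034272 + 0.059024 + 0.129024 + 0.061824 = 0.284144
Restricting to configurations with passing raccoon present: 0.129024 + 0.061824 = 0.190848.
So P(passing raccoon | barking) = 0.190848/0.284144 ≈ 0.672.

With the extra evidence:
For the numerator, keep only passing raccoon=true terms: 0.69*0.32 = 0.220800
Denominator P(barking | intruder): 0.31*0.68 + 0.69*0.32 = 0.431600
Posterior = 0.220800 / 0.431600 ≈ 0.512
This is intercausal reasoning (explaining away): once intruder accounts for the barking, passing raccoon becomes less likely.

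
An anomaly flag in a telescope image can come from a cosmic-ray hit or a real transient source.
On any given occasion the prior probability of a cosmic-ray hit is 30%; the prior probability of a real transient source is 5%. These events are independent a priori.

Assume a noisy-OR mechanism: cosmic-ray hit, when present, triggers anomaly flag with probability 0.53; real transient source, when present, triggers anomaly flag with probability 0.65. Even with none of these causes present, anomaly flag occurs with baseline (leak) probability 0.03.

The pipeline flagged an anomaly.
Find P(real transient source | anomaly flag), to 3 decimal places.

Under noisy-OR, P(anomaly flag | causes) = 1 − (1−0.03)·∏(1−qᵢ) over the active causes.
P(anomaly flag) = 0.03·0.7·0.95 + 0.6605·0.7·0.05 + 0.5441·0.3·0.95 + 0.840435·0.3·0.05 = 0.019950 + 0.023117 + 0.155068 + 0.012607 = 0.210742
The real transient source-present share is 0.023117 + 0.012607 = 0.035724.
Hence the posterior is 0.035724/0.210742 ≈ 0.170.

P(real transient source | anomaly flag) ≈ 0.170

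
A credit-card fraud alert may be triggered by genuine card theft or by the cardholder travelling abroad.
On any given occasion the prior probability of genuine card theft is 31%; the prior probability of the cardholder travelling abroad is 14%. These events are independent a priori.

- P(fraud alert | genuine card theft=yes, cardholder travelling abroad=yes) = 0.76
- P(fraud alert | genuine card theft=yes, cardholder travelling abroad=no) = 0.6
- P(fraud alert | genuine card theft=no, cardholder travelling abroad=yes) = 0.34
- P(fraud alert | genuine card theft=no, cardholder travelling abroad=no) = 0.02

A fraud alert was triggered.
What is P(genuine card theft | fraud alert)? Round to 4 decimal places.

P(genuine card theft | fraud alert) ≈ 0.8119

P(fraud alert) = 0.02*0.69*0.86 + 0.34*0.69*0.14 + 0.6*0.31*0.86 + 0.76*0.31*0.14 = 0.011868 + 0.032844 + 0.159960 + 0.032984 = 0.237656
Restricting to configurations with genuine card theft present: 0.159960 + 0.032984 = 0.192944.
So P(genuine card theft | fraud alert) = 0.192944/0.237656 ≈ 0.8119.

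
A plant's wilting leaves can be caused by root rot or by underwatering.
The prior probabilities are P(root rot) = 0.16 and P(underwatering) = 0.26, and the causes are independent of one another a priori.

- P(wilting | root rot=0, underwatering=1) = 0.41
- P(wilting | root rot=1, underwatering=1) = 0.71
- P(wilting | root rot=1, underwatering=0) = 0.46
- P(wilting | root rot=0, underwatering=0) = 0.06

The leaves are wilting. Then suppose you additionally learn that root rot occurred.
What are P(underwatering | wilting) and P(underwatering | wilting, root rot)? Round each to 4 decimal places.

P(underwatering | wilting) ≈ 0.5648; P(underwatering | wilting, root rot) ≈ 0.3516

For the numerator, keep only underwatering=true terms: 0.089544 + 0.029536 = 0.119080
Normalizer over all consistent configurations: 0.06×0.84×0.74 + 0.41×0.84×0.26 + 0.46×0.16×0.74 + 0.71×0.16×0.26 = 0.210840
Posterior = 0.119080 / 0.210840 ≈ 0.5648

Now also conditioning on root rot=true:
Weight on underwatering=true, given the evidence: 0.71×0.26 = 0.184600
Normalizer over all consistent configurations: 0.46×0.74 + 0.71×0.26 = 0.525000
Posterior = 0.184600 / 0.525000 ≈ 0.3516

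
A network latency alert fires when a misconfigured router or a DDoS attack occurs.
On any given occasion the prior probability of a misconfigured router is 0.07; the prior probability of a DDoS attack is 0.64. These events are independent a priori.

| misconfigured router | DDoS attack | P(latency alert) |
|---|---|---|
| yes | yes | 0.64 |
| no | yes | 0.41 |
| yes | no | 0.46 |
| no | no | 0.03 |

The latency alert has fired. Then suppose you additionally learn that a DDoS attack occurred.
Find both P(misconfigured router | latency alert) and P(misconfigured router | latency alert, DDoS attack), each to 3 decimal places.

For the numerator, keep only misconfigured router=true terms: 0.011592 + 0.028672 = 0.040264
The normalizing constant is 0.03·0.93·0.36 + 0.41·0.93·0.64 + 0.46·0.07·0.36 + 0.64·0.07·0.64 = 0.294340
Posterior = 0.040264 / 0.294340 ≈ 0.137

Now condition on the additional information:
Enumerate both values of misconfigured router and weight by the priors:
  P(latency alert | DDoS attack) = 0.41·0.93 + 0.64·0.07
        = 0.381300 + 0.044800 = 0.426100
Keeping only the misconfigured router-present terms gives 0.044800, so
  P(misconfigured router | latency alert, DDoS attack) = 0.044800 / 0.426100 ≈ 0.105
The drop from 0.137 to 0.105 is the explaining-away (discounting) effect.

P(misconfigured router | latency alert) ≈ 0.137; P(misconfigured router | latency alert, DDoS attack) ≈ 0.105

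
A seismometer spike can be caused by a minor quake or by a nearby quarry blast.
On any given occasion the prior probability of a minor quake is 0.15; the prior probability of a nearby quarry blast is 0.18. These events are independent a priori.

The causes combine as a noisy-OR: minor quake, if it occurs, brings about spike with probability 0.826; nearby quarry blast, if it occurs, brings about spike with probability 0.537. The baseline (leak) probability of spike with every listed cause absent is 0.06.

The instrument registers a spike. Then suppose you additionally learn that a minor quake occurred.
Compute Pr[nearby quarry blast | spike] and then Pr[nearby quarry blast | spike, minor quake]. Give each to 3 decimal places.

Under noisy-OR, P(spike | causes) = 1 − (1−0.06)·∏(1−qᵢ) over the active causes.
Enumerate the 4 (minor quake, nearby quarry blast) configurations and weight by the priors:
  P(spike) = 0.06*0.85*0.82 + 0.56478*0.85*0.18 + 0.83644*0.15*0.82 + 0.924272*0.15*0.18
        = 0.041820 + 0.086411 + 0.102882 + 0.024955 = 0.256068
Configurations with nearby quarry blast contribute 0.111366, so
  P(nearby quarry blast | spike) = 0.111366 / 0.256068 ≈ 0.435

Now also conditioning on minor quake=true:
Enumerate both values of nearby quarry blast and weight by the priors:
  P(spike | minor quake) = 0.83644*0.82 + 0.924272*0.18
        = 0.685881 + 0.166369 = 0.852250
Configurations with nearby quarry blast contribute 0.166369, so
  P(nearby quarry blast | spike, minor quake) = 0.166369 / 0.852250 ≈ 0.195
— minor quake explains away the evidence for nearby quarry blast.

Pr[nearby quarry blast | spike] ≈ 0.435; Pr[nearby quarry blast | spike, minor quake] ≈ 0.195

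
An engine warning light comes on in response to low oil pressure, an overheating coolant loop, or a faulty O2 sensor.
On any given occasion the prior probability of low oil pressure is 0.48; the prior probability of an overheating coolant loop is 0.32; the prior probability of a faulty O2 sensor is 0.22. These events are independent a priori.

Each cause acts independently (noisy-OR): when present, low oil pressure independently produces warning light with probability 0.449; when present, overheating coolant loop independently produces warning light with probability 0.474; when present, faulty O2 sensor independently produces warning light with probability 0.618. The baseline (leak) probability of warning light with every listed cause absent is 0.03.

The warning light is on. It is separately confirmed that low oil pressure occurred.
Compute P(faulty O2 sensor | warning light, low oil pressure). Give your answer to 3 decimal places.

P(faulty O2 sensor | warning light, low oil pressure) ≈ 0.299

Under noisy-OR, P(warning light | causes) = 1 − (1−0.03)·∏(1−qᵢ) over the active causes.
P(warning light | low oil pressure) = 0.46553·0.68·0.78 + 0.795832·0.68·0.22 + 0.718869·0.32·0.78 + 0.892608·0.32·0.22 = 0.246917 + 0.119056 + 0.179430 + 0.062840 = 0.608243
Restricting to configurations with faulty O2 sensor present: 0.119056 + 0.062840 = 0.181896.
So P(faulty O2 sensor | warning light, low oil pressure) = 0.181896/0.608243 ≈ 0.299.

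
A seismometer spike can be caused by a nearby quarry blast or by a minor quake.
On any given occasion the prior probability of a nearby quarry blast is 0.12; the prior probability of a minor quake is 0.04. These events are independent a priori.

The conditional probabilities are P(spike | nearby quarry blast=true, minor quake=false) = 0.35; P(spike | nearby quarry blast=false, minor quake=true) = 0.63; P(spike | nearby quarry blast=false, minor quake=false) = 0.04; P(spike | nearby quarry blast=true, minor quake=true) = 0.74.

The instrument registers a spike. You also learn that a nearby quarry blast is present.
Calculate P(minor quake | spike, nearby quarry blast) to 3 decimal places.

For the numerator, keep only minor quake=true terms: 0.74×0.04 = 0.029600
Normalizer over all consistent configurations: 0.35×0.96 + 0.74×0.04 = 0.365600
Posterior = 0.029600 / 0.365600 ≈ 0.081

P(minor quake | spike, nearby quarry blast) ≈ 0.081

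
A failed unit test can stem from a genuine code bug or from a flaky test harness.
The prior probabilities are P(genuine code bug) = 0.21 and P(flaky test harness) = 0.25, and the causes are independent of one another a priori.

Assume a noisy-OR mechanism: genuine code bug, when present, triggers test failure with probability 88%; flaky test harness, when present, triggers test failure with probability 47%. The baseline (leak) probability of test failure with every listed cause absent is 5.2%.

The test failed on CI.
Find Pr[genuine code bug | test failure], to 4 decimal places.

Under noisy-OR, P(test failure | causes) = 1 − (1−0.052)·∏(1−qᵢ) over the active causes.
Enumerate the 4 (genuine code bug, flaky test harness) configurations and weight by the priors:
  P(test failure) = 0.052×0.79×0.75 + 0.49756×0.79×0.25 + 0.88624×0.21×0.75 + 0.939707×0.21×0.25
        = 0.030810 + 0.098268 + 0.139583 + 0.049335 = 0.317996
Configurations with genuine code bug contribute 0.188918, so
  P(genuine code bug | test failure) = 0.188918 / 0.317996 ≈ 0.5941

Pr[genuine code bug | test failure] ≈ 0.5941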